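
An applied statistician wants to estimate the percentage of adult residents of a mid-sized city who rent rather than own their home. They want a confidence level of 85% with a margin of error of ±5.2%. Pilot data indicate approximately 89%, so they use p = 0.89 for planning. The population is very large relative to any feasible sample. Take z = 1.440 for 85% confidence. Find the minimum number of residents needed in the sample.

76

With p = 0.89, p(1−p) = 0.0979.
n = z²·p(1−p)/E² = 1.440² × 0.0979 / 0.052² = 2.0736 × 0.0979 / 0.002704 ≈ 75.08.
Rounding up gives n = 76.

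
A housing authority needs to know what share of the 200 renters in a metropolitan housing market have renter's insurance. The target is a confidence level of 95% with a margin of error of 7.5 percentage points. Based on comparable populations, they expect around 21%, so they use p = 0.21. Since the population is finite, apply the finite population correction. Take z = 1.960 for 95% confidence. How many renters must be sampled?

Unadjusted: n₀ = 1.960² × 0.21 × 0.79 / 0.075² ≈ 113.30, so n₀ = 114.
Finite population correction with N = 200: n = n₀ / (1 + (n₀−1)/N) = 114 / (1 + 113/200) = 114 / 1.5650 ≈ 72.84.
Rounding up, n = 73.

73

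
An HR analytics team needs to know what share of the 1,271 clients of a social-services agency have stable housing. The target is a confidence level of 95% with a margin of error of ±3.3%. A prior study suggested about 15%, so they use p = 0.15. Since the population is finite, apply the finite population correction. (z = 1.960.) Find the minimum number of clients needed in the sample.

Unadjusted: n₀ = 1.960² × 0.15 × 0.85 / 0.033² ≈ 449.77, so n₀ = 450.
Finite population correction with N = 1,271: n = n₀ / (1 + (n₀−1)/N) = 450 / (1 + 449/1271) = 450 / 1.3533 ≈ 332.53.
Rounding up, n = 333.

333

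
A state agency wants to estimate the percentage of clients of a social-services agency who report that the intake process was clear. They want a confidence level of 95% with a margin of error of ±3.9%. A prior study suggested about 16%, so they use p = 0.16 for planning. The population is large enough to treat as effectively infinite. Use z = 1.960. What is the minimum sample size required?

With p = 0.16, p(1−p) = 0.1344.
n = z²·p(1−p)/E² = 1.960² × 0.1344 / 0.039² = 3.8416 × 0.1344 / 0.001521 ≈ 339.45.
Rounding up gives n = 340.

340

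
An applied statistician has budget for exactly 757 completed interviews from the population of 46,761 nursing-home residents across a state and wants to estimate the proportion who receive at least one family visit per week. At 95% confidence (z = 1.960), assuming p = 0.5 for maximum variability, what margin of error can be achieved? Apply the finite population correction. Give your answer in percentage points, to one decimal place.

3.5

Finite-population factor: (N−n)/(N−1) = (46761−757)/(46761−1) = 0.9838.
SE(p̂) = √[p(1−p)/n · (N−n)/(N−1)] = √[0.2500/757 × 0.9838] = 0.01803.
E = z × SE = 1.960 × 0.01803 = 0.03533 ≈ 3.5 percentage points.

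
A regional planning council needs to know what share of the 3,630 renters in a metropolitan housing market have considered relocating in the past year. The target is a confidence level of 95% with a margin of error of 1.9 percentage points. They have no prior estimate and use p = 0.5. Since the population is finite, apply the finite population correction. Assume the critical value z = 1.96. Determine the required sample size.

1536

Unadjusted: n₀ = 1.96² × 0.50 × 0.50 / 0.019² ≈ 2660.39, so n₀ = 2661.
Finite population correction with N = 3,630: n = n₀ / (1 + (n₀−1)/N) = 2661 / (1 + 2660/3630) = 2661 / 1.7328 ≈ 1535.68.
Rounding up, n = 1536.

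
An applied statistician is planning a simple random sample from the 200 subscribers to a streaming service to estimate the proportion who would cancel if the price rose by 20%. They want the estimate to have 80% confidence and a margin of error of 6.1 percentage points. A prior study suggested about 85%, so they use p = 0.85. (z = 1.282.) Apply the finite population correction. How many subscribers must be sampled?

45

Unadjusted: n₀ = 1.282² × 0.85 × 0.15 / 0.061² ≈ 56.32, so n₀ = 57.
Finite population correction with N = 200: n = n₀ / (1 + (n₀−1)/N) = 57 / (1 + 56/200) = 57 / 1.2800 ≈ 44.53.
Rounding up, n = 45.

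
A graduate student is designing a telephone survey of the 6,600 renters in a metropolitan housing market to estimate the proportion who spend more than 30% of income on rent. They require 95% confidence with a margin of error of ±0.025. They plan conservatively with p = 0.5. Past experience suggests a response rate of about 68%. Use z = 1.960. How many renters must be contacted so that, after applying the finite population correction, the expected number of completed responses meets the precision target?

Completed interviews needed (unadjusted): n₀ = 1.960² × 0.2500 / 0.025² ≈ 1536.64 → 1537.
FPC for N = 6,600: n = 1537 / (1 + 1536/6600) = 1537 / 1.2327 ≈ 1246.83 → 1247.
At a 68% response rate, contacts needed = 1247 / 0.68 ≈ 1833.82 → 1834.

1834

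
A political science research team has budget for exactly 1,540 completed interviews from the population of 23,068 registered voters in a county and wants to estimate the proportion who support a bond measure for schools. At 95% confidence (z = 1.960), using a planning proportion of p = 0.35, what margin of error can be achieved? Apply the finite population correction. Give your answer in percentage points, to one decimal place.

2.3

Finite-population factor: (N−n)/(N−1) = (23068−1540)/(23068−1) = 0.9333.
SE(p̂) = √[p(1−p)/n · (N−n)/(N−1)] = √[0.2275/1540 × 0.9333] = 0.01174.
E = z × SE = 1.960 × 0.01174 = 0.02301 ≈ 2.3 percentage points.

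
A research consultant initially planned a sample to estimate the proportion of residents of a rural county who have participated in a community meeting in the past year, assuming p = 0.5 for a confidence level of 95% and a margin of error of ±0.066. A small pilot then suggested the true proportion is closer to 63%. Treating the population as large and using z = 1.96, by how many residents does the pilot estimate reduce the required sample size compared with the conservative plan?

Conservative (p = 0.5): n = 1.96² × 0.25 / 0.066² ≈ 220.48 → 221.
Using p = 0.63: p(1−p) = 0.2331, so n = 1.96² × 0.2331 / 0.066² ≈ 205.57 → 206.
Reduction: 221 − 206 = 15.

15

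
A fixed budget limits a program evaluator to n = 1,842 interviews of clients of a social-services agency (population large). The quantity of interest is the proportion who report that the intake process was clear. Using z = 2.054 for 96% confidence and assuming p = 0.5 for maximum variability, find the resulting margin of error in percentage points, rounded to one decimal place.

2.4

SE(p̂) = √[p(1−p)/n] = √[0.2500/1842] = 0.01165.
E = z × SE = 2.054 × 0.01165 = 0.02393, or 2.4 percentage points.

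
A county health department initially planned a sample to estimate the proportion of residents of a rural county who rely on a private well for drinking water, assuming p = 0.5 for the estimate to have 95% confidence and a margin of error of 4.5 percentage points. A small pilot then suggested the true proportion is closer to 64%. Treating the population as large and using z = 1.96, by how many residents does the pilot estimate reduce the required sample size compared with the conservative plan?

37

Conservative (p = 0.5): n = 1.96² × 0.25 / 0.045² ≈ 474.27 → 475.
Using p = 0.64: p(1−p) = 0.2304, so n = 1.96² × 0.2304 / 0.045² ≈ 437.09 → 438.
Reduction: 475 − 438 = 37.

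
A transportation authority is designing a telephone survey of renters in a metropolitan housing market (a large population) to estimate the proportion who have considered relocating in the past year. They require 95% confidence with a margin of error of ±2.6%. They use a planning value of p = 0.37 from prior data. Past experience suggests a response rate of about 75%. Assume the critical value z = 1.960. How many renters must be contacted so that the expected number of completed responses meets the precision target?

Completed interviews needed: n₀ = 1.960² × 0.2331 / 0.026² ≈ 1324.67 → 1325.
At a 75% response rate, contacts needed = 1325 / 0.75 ≈ 1766.67 → 1767.

1767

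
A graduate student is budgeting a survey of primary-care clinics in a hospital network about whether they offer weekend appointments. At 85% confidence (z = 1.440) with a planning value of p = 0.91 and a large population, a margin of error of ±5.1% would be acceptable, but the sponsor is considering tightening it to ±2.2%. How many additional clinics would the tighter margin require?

285

At ±5.1%: n = 1.440² × 0.0819 / 0.051² ≈ 65.29 → 66.
At ±2.2%: n = 1.440² × 0.0819 / 0.022² ≈ 350.88 → 351.
Additional respondents: 351 − 66 = 285.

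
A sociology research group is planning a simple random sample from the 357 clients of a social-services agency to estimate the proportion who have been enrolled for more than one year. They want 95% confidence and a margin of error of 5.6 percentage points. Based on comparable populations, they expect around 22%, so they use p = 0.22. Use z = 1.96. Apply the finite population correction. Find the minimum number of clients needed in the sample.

133

Unadjusted: n₀ = 1.96² × 0.22 × 0.78 / 0.056² ≈ 210.21, so n₀ = 211.
Finite population correction with N = 357: n = n₀ / (1 + (n₀−1)/N) = 211 / (1 + 210/357) = 211 / 1.5882 ≈ 132.85.
Rounding up, n = 133.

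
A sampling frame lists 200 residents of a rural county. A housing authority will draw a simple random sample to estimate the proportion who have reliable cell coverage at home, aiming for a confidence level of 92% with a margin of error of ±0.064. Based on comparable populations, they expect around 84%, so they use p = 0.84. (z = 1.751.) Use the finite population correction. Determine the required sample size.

Unadjusted: n₀ = 1.751² × 0.84 × 0.16 / 0.064² ≈ 100.60, so n₀ = 101.
Finite population correction with N = 200: n = n₀ / (1 + (n₀−1)/N) = 101 / (1 + 100/200) = 101 / 1.5000 ≈ 67.33.
Rounding up, n = 68.

68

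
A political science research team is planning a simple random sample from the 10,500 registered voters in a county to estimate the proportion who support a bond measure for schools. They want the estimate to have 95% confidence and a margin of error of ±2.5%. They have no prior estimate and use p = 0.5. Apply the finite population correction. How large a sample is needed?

For 95% confidence, z = 1.960.
Unadjusted: n₀ = 1.960² × 0.50 × 0.50 / 0.025² ≈ 1536.64, so n₀ = 1537.
Finite population correction with N = 10,500: n = n₀ / (1 + (n₀−1)/N) = 1537 / (1 + 1536/10500) = 1537 / 1.1463 ≈ 1340.85.
Rounding up, n = 1341.

1341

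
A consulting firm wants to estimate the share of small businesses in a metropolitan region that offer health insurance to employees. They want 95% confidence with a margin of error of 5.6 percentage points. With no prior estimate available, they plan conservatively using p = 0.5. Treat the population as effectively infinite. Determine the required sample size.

For 95% confidence, z = 1.960.
With p = 0.5, p(1−p) = 0.25.
n = z²·p(1−p)/E² = 1.960² × 0.2500 / 0.056² = 3.8416 × 0.2500 / 0.003136 ≈ 306.25.
Rounding up gives n = 307.

307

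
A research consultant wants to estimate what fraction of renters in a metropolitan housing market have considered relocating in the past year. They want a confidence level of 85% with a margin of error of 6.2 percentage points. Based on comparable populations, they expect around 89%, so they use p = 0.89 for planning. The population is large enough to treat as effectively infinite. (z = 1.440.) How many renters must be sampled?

53

With p = 0.89, p(1−p) = 0.0979.
n = z²·p(1−p)/E² = 1.440² × 0.0979 / 0.062² = 2.0736 × 0.0979 / 0.003844 ≈ 52.81.
Rounding up gives n = 53.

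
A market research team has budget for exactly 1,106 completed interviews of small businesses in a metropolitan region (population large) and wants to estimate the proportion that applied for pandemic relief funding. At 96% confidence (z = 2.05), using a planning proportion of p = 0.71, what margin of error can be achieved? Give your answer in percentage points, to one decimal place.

SE(p̂) = √[p(1−p)/n] = √[0.2059/1106] = 0.01364.
E = z × SE = 2.05 × 0.01364 = 0.02797, or 2.8 percentage points.

2.8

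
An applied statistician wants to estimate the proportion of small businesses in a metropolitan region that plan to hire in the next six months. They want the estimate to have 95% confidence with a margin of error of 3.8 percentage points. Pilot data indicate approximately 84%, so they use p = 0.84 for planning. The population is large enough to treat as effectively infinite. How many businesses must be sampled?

For 95% confidence, z = 1.960.
With p = 0.84, p(1−p) = 0.1344.
n = z²·p(1−p)/E² = 1.960² × 0.1344 / 0.038² = 3.8416 × 0.1344 / 0.001444 ≈ 357.56.
Rounding up gives n = 358.

358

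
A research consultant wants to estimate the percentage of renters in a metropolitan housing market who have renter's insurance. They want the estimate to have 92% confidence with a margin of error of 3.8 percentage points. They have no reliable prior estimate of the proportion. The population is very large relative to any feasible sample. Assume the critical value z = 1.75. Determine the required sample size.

With no prior estimate, use p = 0.5, giving p(1−p) = 0.25.
n = z²·p(1−p)/E² = 1.75² × 0.2500 / 0.038² = 3.0625 × 0.2500 / 0.001444 ≈ 530.21.
Rounding up gives n = 531.

531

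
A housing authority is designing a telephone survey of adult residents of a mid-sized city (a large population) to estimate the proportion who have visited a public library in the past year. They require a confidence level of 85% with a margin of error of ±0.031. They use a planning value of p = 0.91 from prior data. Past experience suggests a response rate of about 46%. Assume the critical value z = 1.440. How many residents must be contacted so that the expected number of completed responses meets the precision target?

Completed interviews needed: n₀ = 1.440² × 0.0819 / 0.031² ≈ 176.72 → 177.
At a 46% response rate, contacts needed = 177 / 0.46 ≈ 384.78 → 385.

385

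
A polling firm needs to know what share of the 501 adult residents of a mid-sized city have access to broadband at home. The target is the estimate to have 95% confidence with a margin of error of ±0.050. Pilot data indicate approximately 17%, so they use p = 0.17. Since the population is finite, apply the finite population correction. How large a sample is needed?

For 95% confidence, z = 1.960.
Unadjusted: n₀ = 1.960² × 0.17 × 0.83 / 0.050² ≈ 216.82, so n₀ = 217.
Finite population correction with N = 501: n = n₀ / (1 + (n₀−1)/N) = 217 / (1 + 216/501) = 217 / 1.4311 ≈ 151.63.
Rounding up, n = 152.

152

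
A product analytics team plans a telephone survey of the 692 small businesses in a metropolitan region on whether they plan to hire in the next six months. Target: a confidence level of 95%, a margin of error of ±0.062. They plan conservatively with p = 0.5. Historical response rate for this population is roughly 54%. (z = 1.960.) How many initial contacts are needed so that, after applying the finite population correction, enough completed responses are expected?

Completed interviews needed (unadjusted): n₀ = 1.960² × 0.2500 / 0.062² ≈ 249.84 → 250.
FPC for N = 692: n = 250 / (1 + 249/692) = 250 / 1.3598 ≈ 183.85 → 184.
At a 54% response rate, contacts needed = 184 / 0.54 ≈ 340.74 → 341.

341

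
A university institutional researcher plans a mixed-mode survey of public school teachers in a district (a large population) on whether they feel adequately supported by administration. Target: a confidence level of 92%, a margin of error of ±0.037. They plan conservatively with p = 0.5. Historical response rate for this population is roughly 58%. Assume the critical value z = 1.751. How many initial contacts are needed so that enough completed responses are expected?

966

Completed interviews needed: n₀ = 1.751² × 0.2500 / 0.037² ≈ 559.90 → 560.
At a 58% response rate, contacts needed = 560 / 0.58 ≈ 965.52 → 966.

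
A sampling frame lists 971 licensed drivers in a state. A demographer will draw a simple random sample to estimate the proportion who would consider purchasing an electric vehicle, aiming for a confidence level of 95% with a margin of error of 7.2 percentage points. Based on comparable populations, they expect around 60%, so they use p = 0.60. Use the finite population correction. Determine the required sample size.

For 95% confidence, z = 1.960.
Unadjusted: n₀ = 1.960² × 0.60 × 0.40 / 0.072² ≈ 177.85, so n₀ = 178.
Finite population correction with N = 971: n = n₀ / (1 + (n₀−1)/N) = 178 / (1 + 177/971) = 178 / 1.1823 ≈ 150.56.
Rounding up, n = 151.

151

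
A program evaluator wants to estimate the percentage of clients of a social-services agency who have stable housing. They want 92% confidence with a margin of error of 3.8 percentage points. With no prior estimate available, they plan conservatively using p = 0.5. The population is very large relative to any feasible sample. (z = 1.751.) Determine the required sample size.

531

With p = 0.5, p(1−p) = 0.25.
n = z²·p(1−p)/E² = 1.751² × 0.2500 / 0.038² = 3.0660 × 0.2500 / 0.001444 ≈ 530.82.
Rounding up gives n = 531.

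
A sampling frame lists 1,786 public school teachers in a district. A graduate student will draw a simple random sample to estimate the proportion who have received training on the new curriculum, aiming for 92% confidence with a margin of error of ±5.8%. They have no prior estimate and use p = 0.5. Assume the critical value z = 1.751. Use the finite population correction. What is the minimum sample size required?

203

Unadjusted: n₀ = 1.751² × 0.50 × 0.50 / 0.058² ≈ 227.85, so n₀ = 228.
Finite population correction with N = 1,786: n = n₀ / (1 + (n₀−1)/N) = 228 / (1 + 227/1786) = 228 / 1.1271 ≈ 202.29.
Rounding up, n = 203.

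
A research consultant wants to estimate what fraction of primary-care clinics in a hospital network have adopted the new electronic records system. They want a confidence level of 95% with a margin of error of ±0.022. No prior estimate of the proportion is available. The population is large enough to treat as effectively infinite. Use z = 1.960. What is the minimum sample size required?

1985

With no prior estimate, use p = 0.5, giving p(1−p) = 0.25.
n = z²·p(1−p)/E² = 1.960² × 0.2500 / 0.022² = 3.8416 × 0.2500 / 0.000484 ≈ 1984.30.
Rounding up gives n = 1985.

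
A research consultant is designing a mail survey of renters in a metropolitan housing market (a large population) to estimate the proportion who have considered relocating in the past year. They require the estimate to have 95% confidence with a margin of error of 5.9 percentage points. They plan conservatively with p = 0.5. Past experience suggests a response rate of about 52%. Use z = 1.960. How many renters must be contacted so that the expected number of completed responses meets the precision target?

Completed interviews needed: n₀ = 1.960² × 0.2500 / 0.059² ≈ 275.90 → 276.
At a 52% response rate, contacts needed = 276 / 0.52 ≈ 530.77 → 531.

531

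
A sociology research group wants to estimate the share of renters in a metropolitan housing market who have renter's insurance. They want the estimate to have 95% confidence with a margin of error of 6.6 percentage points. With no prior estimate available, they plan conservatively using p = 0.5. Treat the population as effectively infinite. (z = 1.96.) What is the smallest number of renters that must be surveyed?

221

With p = 0.5, p(1−p) = 0.25.
n = z²·p(1−p)/E² = 1.96² × 0.2500 / 0.066² = 3.8416 × 0.2500 / 0.004356 ≈ 220.48.
Rounding up gives n = 221.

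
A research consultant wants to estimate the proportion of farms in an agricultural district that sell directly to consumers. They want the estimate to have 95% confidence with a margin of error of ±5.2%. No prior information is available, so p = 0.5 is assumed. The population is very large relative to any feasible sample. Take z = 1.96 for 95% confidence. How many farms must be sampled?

With p = 0.5, p(1−p) = 0.25.
n = z²·p(1−p)/E² = 1.96² × 0.2500 / 0.052² = 3.8416 × 0.2500 / 0.002704 ≈ 355.18.
Rounding up gives n = 356.

356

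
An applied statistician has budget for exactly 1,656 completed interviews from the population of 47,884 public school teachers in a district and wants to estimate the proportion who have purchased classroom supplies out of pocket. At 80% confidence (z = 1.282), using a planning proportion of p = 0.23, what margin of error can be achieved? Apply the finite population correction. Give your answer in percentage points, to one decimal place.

1.3

Finite-population factor: (N−n)/(N−1) = (47884−1656)/(47884−1) = 0.9654.
SE(p̂) = √[p(1−p)/n · (N−n)/(N−1)] = √[0.1771/1656 × 0.9654] = 0.01016.
E = z × SE = 1.282 × 0.01016 = 0.01303 ≈ 1.3 percentage points.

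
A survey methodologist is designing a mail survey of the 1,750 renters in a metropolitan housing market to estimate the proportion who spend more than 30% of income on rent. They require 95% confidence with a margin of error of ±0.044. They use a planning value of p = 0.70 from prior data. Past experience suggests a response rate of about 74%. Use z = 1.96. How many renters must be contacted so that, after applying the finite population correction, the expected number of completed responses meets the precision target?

456

Completed interviews needed (unadjusted): n₀ = 1.96² × 0.2100 / 0.044² ≈ 416.70 → 417.
FPC for N = 1,750: n = 417 / (1 + 416/1750) = 417 / 1.2377 ≈ 336.91 → 337.
At a 74% response rate, contacts needed = 337 / 0.74 ≈ 455.41 → 456.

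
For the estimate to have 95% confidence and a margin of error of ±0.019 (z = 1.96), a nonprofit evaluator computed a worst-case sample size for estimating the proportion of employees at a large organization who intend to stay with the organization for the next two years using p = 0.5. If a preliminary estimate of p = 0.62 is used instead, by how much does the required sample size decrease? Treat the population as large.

153

Conservative (p = 0.5): n = 1.96² × 0.25 / 0.019² ≈ 2660.39 → 2661.
Using p = 0.62: p(1−p) = 0.2356, so n = 1.96² × 0.2356 / 0.019² ≈ 2507.15 → 2508.
Reduction: 2661 − 2508 = 153.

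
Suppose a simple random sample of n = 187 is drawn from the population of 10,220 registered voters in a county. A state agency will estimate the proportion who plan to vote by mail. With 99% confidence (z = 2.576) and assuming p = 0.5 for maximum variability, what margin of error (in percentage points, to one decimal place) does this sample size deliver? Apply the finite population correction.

Finite-population factor: (N−n)/(N−1) = (10220−187)/(10220−1) = 0.9818.
SE(p̂) = √[p(1−p)/n · (N−n)/(N−1)] = √[0.2500/187 × 0.9818] = 0.03623.
E = z × SE = 2.576 × 0.03623 = 0.09333 ≈ 9.3 percentage points.

9.3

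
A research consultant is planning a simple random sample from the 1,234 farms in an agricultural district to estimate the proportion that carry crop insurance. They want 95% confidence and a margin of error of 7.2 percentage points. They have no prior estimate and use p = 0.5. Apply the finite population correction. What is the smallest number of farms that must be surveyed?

162

For 95% confidence, z = 1.960.
Unadjusted: n₀ = 1.960² × 0.50 × 0.50 / 0.072² ≈ 185.26, so n₀ = 186.
Finite population correction with N = 1,234: n = n₀ / (1 + (n₀−1)/N) = 186 / (1 + 185/1234) = 186 / 1.1499 ≈ 161.75.
Rounding up, n = 162.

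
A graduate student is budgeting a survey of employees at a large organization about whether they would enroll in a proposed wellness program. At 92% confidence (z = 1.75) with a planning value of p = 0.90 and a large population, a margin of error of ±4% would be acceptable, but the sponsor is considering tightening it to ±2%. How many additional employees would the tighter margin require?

517

At ±4%: n = 1.75² × 0.0900 / 0.040² ≈ 172.27 → 173.
At ±2%: n = 1.75² × 0.0900 / 0.020² ≈ 689.06 → 690.
Additional respondents: 690 − 173 = 517.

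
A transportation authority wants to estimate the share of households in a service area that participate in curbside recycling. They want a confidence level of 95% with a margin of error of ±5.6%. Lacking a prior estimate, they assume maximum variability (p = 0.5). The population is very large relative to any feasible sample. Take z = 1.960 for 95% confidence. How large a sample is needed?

307

With p = 0.5, p(1−p) = 0.25.
n = z²·p(1−p)/E² = 1.960² × 0.2500 / 0.056² = 3.8416 × 0.2500 / 0.003136 ≈ 306.25.
Rounding up gives n = 307.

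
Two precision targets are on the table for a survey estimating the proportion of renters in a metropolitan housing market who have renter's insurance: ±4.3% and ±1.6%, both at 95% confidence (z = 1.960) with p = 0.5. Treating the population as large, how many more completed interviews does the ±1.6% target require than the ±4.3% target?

3232

At ±4.3%: n = 1.960² × 0.2500 / 0.043² ≈ 519.42 → 520.
At ±1.6%: n = 1.960² × 0.2500 / 0.016² ≈ 3751.56 → 3752.
Additional respondents: 3752 − 520 = 3232.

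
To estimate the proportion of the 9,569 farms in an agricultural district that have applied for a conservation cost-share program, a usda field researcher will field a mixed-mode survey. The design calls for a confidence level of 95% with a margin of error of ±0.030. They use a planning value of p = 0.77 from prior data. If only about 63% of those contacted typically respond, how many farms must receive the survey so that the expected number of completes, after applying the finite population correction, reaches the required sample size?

For 95% confidence, z = 1.960.
Completed interviews needed (unadjusted): n₀ = 1.960² × 0.1771 / 0.030² ≈ 755.94 → 756.
FPC for N = 9,569: n = 756 / (1 + 755/9569) = 756 / 1.0789 ≈ 700.71 → 701.
At a 63% response rate, contacts needed = 701 / 0.63 ≈ 1112.70 → 1113.

1113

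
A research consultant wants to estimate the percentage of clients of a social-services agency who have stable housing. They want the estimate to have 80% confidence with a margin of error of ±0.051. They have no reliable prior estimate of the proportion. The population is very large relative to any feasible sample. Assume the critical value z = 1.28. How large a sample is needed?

158

With no prior estimate, use p = 0.5, giving p(1−p) = 0.25.
n = z²·p(1−p)/E² = 1.28² × 0.2500 / 0.051² = 1.6384 × 0.2500 / 0.002601 ≈ 157.48.
Rounding up gives n = 158.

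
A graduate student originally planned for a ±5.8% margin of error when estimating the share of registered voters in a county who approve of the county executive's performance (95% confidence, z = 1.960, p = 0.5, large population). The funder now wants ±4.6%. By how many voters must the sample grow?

At ±5.8%: n = 1.960² × 0.2500 / 0.058² ≈ 285.49 → 286.
At ±4.6%: n = 1.960² × 0.2500 / 0.046² ≈ 453.88 → 454.
Additional respondents: 454 − 286 = 168.

168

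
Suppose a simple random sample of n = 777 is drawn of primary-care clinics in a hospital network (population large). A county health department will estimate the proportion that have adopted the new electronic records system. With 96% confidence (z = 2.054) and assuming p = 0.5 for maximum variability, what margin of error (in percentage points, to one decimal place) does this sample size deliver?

3.7

SE(p̂) = √[p(1−p)/n] = √[0.2500/777] = 0.01794.
E = z × SE = 2.054 × 0.01794 = 0.03684, or 3.7 percentage points.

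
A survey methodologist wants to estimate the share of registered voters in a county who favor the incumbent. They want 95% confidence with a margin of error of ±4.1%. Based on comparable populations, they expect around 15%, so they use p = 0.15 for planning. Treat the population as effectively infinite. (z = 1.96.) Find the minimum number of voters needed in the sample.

292

With p = 0.15, p(1−p) = 0.1275.
n = z²·p(1−p)/E² = 1.96² × 0.1275 / 0.041² = 3.8416 × 0.1275 / 0.001681 ≈ 291.38.
Rounding up gives n = 292.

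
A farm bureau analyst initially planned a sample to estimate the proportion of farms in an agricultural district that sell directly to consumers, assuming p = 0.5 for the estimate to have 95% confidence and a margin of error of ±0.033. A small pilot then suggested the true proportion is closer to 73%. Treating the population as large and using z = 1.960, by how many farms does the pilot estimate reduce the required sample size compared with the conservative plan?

Conservative (p = 0.5): n = 1.960² × 0.25 / 0.033² ≈ 881.91 → 882.
Using p = 0.73: p(1−p) = 0.1971, so n = 1.960² × 0.1971 / 0.033² ≈ 695.30 → 696.
Reduction: 882 − 696 = 186.

186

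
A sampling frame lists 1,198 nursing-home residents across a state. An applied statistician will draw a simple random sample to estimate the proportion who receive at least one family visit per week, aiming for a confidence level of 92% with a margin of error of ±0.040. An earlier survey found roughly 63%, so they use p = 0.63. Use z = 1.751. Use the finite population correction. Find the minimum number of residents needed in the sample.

326

Unadjusted: n₀ = 1.751² × 0.63 × 0.37 / 0.040² ≈ 446.68, so n₀ = 447.
Finite population correction with N = 1,198: n = n₀ / (1 + (n₀−1)/N) = 447 / (1 + 446/1198) = 447 / 1.3723 ≈ 325.73.
Rounding up, n = 326.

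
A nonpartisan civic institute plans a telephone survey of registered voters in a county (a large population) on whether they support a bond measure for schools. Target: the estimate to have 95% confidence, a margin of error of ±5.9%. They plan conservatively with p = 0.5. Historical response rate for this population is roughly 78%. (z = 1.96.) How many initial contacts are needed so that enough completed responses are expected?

Completed interviews needed: n₀ = 1.96² × 0.2500 / 0.059² ≈ 275.90 → 276.
At a 78% response rate, contacts needed = 276 / 0.78 ≈ 353.85 → 354.

354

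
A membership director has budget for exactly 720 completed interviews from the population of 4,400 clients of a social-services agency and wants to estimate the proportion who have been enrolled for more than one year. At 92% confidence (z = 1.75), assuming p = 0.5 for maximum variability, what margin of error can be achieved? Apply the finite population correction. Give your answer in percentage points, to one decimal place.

Finite-population factor: (N−n)/(N−1) = (4400−720)/(4400−1) = 0.8366.
SE(p̂) = √[p(1−p)/n · (N−n)/(N−1)] = √[0.2500/720 × 0.8366] = 0.01704.
E = z × SE = 1.75 × 0.01704 = 0.02983 ≈ 3.0 percentage points.

3.0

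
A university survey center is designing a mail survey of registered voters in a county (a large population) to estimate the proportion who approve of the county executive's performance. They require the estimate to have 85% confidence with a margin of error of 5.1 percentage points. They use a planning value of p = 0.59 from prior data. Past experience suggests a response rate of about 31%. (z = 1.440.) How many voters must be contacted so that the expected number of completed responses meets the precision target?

Completed interviews needed: n₀ = 1.440² × 0.2419 / 0.051² ≈ 192.85 → 193.
At a 31% response rate, contacts needed = 193 / 0.31 ≈ 622.58 → 623.

623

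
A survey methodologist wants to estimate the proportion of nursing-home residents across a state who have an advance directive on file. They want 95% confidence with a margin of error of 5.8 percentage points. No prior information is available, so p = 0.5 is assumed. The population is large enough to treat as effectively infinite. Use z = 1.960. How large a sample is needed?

286

With p = 0.5, p(1−p) = 0.25.
n = z²·p(1−p)/E² = 1.960² × 0.2500 / 0.058² = 3.8416 × 0.2500 / 0.003364 ≈ 285.49.
Rounding up gives n = 286.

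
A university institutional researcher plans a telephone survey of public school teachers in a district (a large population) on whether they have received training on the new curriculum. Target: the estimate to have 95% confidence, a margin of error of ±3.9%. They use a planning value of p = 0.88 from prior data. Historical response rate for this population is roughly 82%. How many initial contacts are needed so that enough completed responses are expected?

326

For 95% confidence, z = 1.960.
Completed interviews needed: n₀ = 1.960² × 0.1056 / 0.039² ≈ 266.71 → 267.
At an 82% response rate, contacts needed = 267 / 0.82 ≈ 325.61 → 326.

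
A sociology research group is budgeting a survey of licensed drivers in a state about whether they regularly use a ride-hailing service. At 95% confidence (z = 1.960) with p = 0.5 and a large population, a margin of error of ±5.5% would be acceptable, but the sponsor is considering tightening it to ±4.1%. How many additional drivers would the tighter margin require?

At ±5.5%: n = 1.960² × 0.2500 / 0.055² ≈ 317.49 → 318.
At ±4.1%: n = 1.960² × 0.2500 / 0.041² ≈ 571.33 → 572.
Additional respondents: 572 − 318 = 254.

254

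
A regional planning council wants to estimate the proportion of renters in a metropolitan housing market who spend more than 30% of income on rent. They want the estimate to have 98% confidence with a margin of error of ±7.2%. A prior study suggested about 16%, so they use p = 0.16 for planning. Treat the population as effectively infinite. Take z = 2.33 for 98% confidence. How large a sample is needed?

With p = 0.16, p(1−p) = 0.1344.
n = z²·p(1−p)/E² = 2.33² × 0.1344 / 0.072² = 5.4289 × 0.1344 / 0.005184 ≈ 140.75.
Rounding up gives n = 141.

141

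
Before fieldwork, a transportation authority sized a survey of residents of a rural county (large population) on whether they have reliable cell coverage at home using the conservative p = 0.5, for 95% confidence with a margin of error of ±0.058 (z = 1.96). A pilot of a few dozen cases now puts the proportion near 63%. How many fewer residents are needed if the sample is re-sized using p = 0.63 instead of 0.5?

19

Conservative (p = 0.5): n = 1.96² × 0.25 / 0.058² ≈ 285.49 → 286.
Using p = 0.63: p(1−p) = 0.2331, so n = 1.96² × 0.2331 / 0.058² ≈ 266.19 → 267.
Reduction: 286 − 267 = 19.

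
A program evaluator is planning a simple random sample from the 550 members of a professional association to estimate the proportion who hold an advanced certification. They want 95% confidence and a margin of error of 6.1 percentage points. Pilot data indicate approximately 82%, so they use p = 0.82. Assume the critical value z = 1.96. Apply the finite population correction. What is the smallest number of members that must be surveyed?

Unadjusted: n₀ = 1.96² × 0.82 × 0.18 / 0.061² ≈ 152.38, so n₀ = 153.
Finite population correction with N = 550: n = n₀ / (1 + (n₀−1)/N) = 153 / (1 + 152/550) = 153 / 1.2764 ≈ 119.87.
Rounding up, n = 120.

120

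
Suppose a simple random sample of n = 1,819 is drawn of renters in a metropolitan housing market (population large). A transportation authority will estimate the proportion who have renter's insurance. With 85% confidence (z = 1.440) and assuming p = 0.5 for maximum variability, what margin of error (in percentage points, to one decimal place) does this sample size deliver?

1.7

SE(p̂) = √[p(1−p)/n] = √[0.2500/1819] = 0.01172.
E = z × SE = 1.440 × 0.01172 = 0.01688, or 1.7 percentage points.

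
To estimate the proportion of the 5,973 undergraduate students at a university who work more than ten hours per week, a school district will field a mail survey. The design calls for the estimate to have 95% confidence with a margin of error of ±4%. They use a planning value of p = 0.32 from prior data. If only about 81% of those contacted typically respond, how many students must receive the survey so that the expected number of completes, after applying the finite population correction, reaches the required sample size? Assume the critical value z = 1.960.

594

Completed interviews needed (unadjusted): n₀ = 1.960² × 0.2176 / 0.040² ≈ 522.46 → 523.
FPC for N = 5,973: n = 523 / (1 + 522/5973) = 523 / 1.0874 ≈ 480.97 → 481.
At an 81% response rate, contacts needed = 481 / 0.81 ≈ 593.83 → 594.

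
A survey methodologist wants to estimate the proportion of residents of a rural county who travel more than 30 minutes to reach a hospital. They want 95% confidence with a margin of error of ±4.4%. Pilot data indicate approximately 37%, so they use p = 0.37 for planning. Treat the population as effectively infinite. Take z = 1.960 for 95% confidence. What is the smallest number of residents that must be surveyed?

463

With p = 0.37, p(1−p) = 0.2331.
n = z²·p(1−p)/E² = 1.960² × 0.2331 / 0.044² = 3.8416 × 0.2331 / 0.001936 ≈ 462.54.
Rounding up gives n = 463.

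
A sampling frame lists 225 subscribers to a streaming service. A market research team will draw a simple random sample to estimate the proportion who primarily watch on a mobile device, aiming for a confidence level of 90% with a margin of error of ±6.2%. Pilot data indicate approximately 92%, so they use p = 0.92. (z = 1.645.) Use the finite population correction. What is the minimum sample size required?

Unadjusted: n₀ = 1.645² × 0.92 × 0.08 / 0.062² ≈ 51.81, so n₀ = 52.
Finite population correction with N = 225: n = n₀ / (1 + (n₀−1)/N) = 52 / (1 + 51/225) = 52 / 1.2267 ≈ 42.39.
Rounding up, n = 43.

43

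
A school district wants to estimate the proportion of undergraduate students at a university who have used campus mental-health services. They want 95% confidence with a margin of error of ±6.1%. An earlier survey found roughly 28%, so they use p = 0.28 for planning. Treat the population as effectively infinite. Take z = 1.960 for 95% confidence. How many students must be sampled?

209

With p = 0.28, p(1−p) = 0.2016.
n = z²·p(1−p)/E² = 1.960² × 0.2016 / 0.061² = 3.8416 × 0.2016 / 0.003721 ≈ 208.13.
Rounding up gives n = 209.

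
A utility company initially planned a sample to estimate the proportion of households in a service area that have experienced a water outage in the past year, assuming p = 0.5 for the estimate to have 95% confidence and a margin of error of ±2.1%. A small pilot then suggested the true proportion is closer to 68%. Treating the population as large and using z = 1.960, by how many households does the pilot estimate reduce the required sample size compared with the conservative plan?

Conservative (p = 0.5): n = 1.960² × 0.25 / 0.021² ≈ 2177.78 → 2178.
Using p = 0.68: p(1−p) = 0.2176, so n = 1.960² × 0.2176 / 0.021² ≈ 1895.54 → 1896.
Reduction: 2178 − 1896 = 282.

282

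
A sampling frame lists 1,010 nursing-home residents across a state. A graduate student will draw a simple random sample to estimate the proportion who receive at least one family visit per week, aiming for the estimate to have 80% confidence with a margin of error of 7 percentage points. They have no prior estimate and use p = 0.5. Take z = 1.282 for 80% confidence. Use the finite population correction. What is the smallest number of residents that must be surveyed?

78

Unadjusted: n₀ = 1.282² × 0.50 × 0.50 / 0.070² ≈ 83.85, so n₀ = 84.
Finite population correction with N = 1,010: n = n₀ / (1 + (n₀−1)/N) = 84 / (1 + 83/1010) = 84 / 1.0822 ≈ 77.62.
Rounding up, n = 78.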